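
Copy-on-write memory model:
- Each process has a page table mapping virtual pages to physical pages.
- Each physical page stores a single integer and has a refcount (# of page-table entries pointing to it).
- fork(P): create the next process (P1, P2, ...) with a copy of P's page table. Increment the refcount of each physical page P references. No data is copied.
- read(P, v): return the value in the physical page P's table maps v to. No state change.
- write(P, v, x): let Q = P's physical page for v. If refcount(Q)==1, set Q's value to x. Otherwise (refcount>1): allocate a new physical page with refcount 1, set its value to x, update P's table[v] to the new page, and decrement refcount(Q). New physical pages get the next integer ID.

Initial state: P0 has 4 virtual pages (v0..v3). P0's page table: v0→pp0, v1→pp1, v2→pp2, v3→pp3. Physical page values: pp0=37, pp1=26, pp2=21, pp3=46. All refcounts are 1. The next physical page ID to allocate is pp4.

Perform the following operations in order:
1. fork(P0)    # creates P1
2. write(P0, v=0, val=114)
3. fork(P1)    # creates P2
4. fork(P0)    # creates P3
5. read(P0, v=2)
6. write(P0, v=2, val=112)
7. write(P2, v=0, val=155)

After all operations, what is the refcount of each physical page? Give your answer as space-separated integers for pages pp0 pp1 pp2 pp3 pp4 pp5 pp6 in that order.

Answer: 1 4 3 4 2 1 1

Derivation:
Op 1: fork(P0) -> P1. 4 ppages; refcounts: pp0:2 pp1:2 pp2:2 pp3:2
Op 2: write(P0, v0, 114). refcount(pp0)=2>1 -> COPY to pp4. 5 ppages; refcounts: pp0:1 pp1:2 pp2:2 pp3:2 pp4:1
Op 3: fork(P1) -> P2. 5 ppages; refcounts: pp0:2 pp1:3 pp2:3 pp3:3 pp4:1
Op 4: fork(P0) -> P3. 5 ppages; refcounts: pp0:2 pp1:4 pp2:4 pp3:4 pp4:2
Op 5: read(P0, v2) -> 21. No state change.
Op 6: write(P0, v2, 112). refcount(pp2)=4>1 -> COPY to pp5. 6 ppages; refcounts: pp0:2 pp1:4 pp2:3 pp3:4 pp4:2 pp5:1
Op 7: write(P2, v0, 155). refcount(pp0)=2>1 -> COPY to pp6. 7 ppages; refcounts: pp0:1 pp1:4 pp2:3 pp3:4 pp4:2 pp5:1 pp6:1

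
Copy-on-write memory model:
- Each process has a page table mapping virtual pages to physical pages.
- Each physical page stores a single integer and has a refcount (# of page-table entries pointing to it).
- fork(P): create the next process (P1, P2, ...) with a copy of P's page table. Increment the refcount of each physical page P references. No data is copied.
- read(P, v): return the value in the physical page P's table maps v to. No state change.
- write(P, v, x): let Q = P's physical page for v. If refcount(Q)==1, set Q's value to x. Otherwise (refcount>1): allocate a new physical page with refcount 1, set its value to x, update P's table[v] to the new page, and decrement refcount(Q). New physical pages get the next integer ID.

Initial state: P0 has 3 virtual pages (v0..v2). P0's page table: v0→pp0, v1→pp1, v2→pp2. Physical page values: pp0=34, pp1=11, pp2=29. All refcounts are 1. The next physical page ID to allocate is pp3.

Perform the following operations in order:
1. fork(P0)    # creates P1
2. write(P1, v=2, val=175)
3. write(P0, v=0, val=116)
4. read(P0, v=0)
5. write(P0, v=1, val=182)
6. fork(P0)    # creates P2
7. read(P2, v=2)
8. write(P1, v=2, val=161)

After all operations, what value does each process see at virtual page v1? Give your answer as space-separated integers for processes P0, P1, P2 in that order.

Answer: 182 11 182

Derivation:
Op 1: fork(P0) -> P1. 3 ppages; refcounts: pp0:2 pp1:2 pp2:2
Op 2: write(P1, v2, 175). refcount(pp2)=2>1 -> COPY to pp3. 4 ppages; refcounts: pp0:2 pp1:2 pp2:1 pp3:1
Op 3: write(P0, v0, 116). refcount(pp0)=2>1 -> COPY to pp4. 5 ppages; refcounts: pp0:1 pp1:2 pp2:1 pp3:1 pp4:1
Op 4: read(P0, v0) -> 116. No state change.
Op 5: write(P0, v1, 182). refcount(pp1)=2>1 -> COPY to pp5. 6 ppages; refcounts: pp0:1 pp1:1 pp2:1 pp3:1 pp4:1 pp5:1
Op 6: fork(P0) -> P2. 6 ppages; refcounts: pp0:1 pp1:1 pp2:2 pp3:1 pp4:2 pp5:2
Op 7: read(P2, v2) -> 29. No state change.
Op 8: write(P1, v2, 161). refcount(pp3)=1 -> write in place. 6 ppages; refcounts: pp0:1 pp1:1 pp2:2 pp3:1 pp4:2 pp5:2
P0: v1 -> pp5 = 182
P1: v1 -> pp1 = 11
P2: v1 -> pp5 = 182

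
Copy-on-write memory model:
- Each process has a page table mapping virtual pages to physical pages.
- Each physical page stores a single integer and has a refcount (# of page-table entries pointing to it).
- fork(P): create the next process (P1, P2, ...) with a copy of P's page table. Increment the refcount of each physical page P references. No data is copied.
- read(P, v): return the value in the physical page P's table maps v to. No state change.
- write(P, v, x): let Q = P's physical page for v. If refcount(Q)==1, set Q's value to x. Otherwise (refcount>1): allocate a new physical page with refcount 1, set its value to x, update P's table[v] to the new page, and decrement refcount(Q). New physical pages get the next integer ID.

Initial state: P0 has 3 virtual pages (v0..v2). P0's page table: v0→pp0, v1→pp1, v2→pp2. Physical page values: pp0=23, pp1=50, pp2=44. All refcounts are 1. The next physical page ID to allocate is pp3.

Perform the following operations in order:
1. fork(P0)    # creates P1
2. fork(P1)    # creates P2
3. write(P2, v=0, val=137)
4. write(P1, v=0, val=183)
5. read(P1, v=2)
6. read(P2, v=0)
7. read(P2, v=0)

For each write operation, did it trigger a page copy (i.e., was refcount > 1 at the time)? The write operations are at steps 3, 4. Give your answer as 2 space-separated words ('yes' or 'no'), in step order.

Op 1: fork(P0) -> P1. 3 ppages; refcounts: pp0:2 pp1:2 pp2:2
Op 2: fork(P1) -> P2. 3 ppages; refcounts: pp0:3 pp1:3 pp2:3
Op 3: write(P2, v0, 137). refcount(pp0)=3>1 -> COPY to pp3. 4 ppages; refcounts: pp0:2 pp1:3 pp2:3 pp3:1
Op 4: write(P1, v0, 183). refcount(pp0)=2>1 -> COPY to pp4. 5 ppages; refcounts: pp0:1 pp1:3 pp2:3 pp3:1 pp4:1
Op 5: read(P1, v2) -> 44. No state change.
Op 6: read(P2, v0) -> 137. No state change.
Op 7: read(P2, v0) -> 137. No state change.

yes yes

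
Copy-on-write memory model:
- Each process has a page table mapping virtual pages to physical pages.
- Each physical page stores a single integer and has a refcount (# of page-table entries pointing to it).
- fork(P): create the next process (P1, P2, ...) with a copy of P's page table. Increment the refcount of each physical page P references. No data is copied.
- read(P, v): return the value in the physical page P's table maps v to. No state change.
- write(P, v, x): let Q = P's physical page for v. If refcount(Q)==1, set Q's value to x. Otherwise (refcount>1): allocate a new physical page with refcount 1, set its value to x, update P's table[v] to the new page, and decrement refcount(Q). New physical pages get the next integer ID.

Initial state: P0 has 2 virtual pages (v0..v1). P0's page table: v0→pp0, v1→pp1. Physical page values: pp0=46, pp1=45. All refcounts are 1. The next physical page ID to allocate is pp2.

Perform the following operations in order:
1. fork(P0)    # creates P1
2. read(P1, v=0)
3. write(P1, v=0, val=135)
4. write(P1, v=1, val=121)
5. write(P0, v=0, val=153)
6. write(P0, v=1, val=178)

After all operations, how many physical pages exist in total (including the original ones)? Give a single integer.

Answer: 4

Derivation:
Op 1: fork(P0) -> P1. 2 ppages; refcounts: pp0:2 pp1:2
Op 2: read(P1, v0) -> 46. No state change.
Op 3: write(P1, v0, 135). refcount(pp0)=2>1 -> COPY to pp2. 3 ppages; refcounts: pp0:1 pp1:2 pp2:1
Op 4: write(P1, v1, 121). refcount(pp1)=2>1 -> COPY to pp3. 4 ppages; refcounts: pp0:1 pp1:1 pp2:1 pp3:1
Op 5: write(P0, v0, 153). refcount(pp0)=1 -> write in place. 4 ppages; refcounts: pp0:1 pp1:1 pp2:1 pp3:1
Op 6: write(P0, v1, 178). refcount(pp1)=1 -> write in place. 4 ppages; refcounts: pp0:1 pp1:1 pp2:1 pp3:1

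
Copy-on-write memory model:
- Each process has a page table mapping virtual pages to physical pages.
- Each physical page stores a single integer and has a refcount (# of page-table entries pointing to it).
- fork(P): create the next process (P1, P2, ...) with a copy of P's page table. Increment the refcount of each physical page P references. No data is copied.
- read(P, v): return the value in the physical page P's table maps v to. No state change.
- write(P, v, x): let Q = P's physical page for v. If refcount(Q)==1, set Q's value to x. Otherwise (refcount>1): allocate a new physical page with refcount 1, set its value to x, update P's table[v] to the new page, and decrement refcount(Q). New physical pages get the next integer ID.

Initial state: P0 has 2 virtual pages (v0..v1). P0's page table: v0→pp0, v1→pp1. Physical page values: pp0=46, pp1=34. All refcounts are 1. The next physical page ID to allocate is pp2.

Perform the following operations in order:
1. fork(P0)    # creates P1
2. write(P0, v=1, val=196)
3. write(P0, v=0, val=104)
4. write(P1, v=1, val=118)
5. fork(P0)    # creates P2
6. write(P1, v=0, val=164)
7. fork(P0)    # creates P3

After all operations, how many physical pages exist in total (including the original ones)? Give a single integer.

Op 1: fork(P0) -> P1. 2 ppages; refcounts: pp0:2 pp1:2
Op 2: write(P0, v1, 196). refcount(pp1)=2>1 -> COPY to pp2. 3 ppages; refcounts: pp0:2 pp1:1 pp2:1
Op 3: write(P0, v0, 104). refcount(pp0)=2>1 -> COPY to pp3. 4 ppages; refcounts: pp0:1 pp1:1 pp2:1 pp3:1
Op 4: write(P1, v1, 118). refcount(pp1)=1 -> write in place. 4 ppages; refcounts: pp0:1 pp1:1 pp2:1 pp3:1
Op 5: fork(P0) -> P2. 4 ppages; refcounts: pp0:1 pp1:1 pp2:2 pp3:2
Op 6: write(P1, v0, 164). refcount(pp0)=1 -> write in place. 4 ppages; refcounts: pp0:1 pp1:1 pp2:2 pp3:2
Op 7: fork(P0) -> P3. 4 ppages; refcounts: pp0:1 pp1:1 pp2:3 pp3:3

Answer: 4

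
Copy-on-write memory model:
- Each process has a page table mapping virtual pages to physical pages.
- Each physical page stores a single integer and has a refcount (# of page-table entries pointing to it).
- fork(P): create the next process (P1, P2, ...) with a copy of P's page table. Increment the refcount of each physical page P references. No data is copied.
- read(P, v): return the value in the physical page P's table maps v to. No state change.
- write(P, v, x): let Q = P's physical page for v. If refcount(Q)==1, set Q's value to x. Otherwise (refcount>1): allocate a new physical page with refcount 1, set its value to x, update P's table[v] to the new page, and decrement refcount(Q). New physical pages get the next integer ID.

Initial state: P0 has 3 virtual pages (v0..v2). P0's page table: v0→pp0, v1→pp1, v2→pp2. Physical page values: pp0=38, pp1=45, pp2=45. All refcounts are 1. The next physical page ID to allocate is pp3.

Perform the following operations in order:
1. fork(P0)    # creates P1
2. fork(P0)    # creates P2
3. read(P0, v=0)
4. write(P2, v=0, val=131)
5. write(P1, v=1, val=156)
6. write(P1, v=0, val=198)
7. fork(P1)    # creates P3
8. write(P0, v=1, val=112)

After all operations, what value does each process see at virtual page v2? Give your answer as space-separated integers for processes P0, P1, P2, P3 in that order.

Op 1: fork(P0) -> P1. 3 ppages; refcounts: pp0:2 pp1:2 pp2:2
Op 2: fork(P0) -> P2. 3 ppages; refcounts: pp0:3 pp1:3 pp2:3
Op 3: read(P0, v0) -> 38. No state change.
Op 4: write(P2, v0, 131). refcount(pp0)=3>1 -> COPY to pp3. 4 ppages; refcounts: pp0:2 pp1:3 pp2:3 pp3:1
Op 5: write(P1, v1, 156). refcount(pp1)=3>1 -> COPY to pp4. 5 ppages; refcounts: pp0:2 pp1:2 pp2:3 pp3:1 pp4:1
Op 6: write(P1, v0, 198). refcount(pp0)=2>1 -> COPY to pp5. 6 ppages; refcounts: pp0:1 pp1:2 pp2:3 pp3:1 pp4:1 pp5:1
Op 7: fork(P1) -> P3. 6 ppages; refcounts: pp0:1 pp1:2 pp2:4 pp3:1 pp4:2 pp5:2
Op 8: write(P0, v1, 112). refcount(pp1)=2>1 -> COPY to pp6. 7 ppages; refcounts: pp0:1 pp1:1 pp2:4 pp3:1 pp4:2 pp5:2 pp6:1
P0: v2 -> pp2 = 45
P1: v2 -> pp2 = 45
P2: v2 -> pp2 = 45
P3: v2 -> pp2 = 45

Answer: 45 45 45 45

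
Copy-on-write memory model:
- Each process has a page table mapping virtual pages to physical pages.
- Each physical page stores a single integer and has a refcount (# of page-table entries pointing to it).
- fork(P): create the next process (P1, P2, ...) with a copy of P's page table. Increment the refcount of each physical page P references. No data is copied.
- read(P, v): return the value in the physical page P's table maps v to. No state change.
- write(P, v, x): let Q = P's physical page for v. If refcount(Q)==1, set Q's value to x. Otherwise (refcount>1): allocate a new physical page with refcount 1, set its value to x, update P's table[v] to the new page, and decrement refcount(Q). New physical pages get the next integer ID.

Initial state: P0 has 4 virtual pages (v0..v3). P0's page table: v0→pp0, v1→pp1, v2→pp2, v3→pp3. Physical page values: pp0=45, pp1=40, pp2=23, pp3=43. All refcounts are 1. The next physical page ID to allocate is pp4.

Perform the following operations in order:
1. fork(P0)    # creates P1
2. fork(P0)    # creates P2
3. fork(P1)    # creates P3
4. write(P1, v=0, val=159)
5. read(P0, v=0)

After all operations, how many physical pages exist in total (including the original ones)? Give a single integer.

Op 1: fork(P0) -> P1. 4 ppages; refcounts: pp0:2 pp1:2 pp2:2 pp3:2
Op 2: fork(P0) -> P2. 4 ppages; refcounts: pp0:3 pp1:3 pp2:3 pp3:3
Op 3: fork(P1) -> P3. 4 ppages; refcounts: pp0:4 pp1:4 pp2:4 pp3:4
Op 4: write(P1, v0, 159). refcount(pp0)=4>1 -> COPY to pp4. 5 ppages; refcounts: pp0:3 pp1:4 pp2:4 pp3:4 pp4:1
Op 5: read(P0, v0) -> 45. No state change.

Answer: 5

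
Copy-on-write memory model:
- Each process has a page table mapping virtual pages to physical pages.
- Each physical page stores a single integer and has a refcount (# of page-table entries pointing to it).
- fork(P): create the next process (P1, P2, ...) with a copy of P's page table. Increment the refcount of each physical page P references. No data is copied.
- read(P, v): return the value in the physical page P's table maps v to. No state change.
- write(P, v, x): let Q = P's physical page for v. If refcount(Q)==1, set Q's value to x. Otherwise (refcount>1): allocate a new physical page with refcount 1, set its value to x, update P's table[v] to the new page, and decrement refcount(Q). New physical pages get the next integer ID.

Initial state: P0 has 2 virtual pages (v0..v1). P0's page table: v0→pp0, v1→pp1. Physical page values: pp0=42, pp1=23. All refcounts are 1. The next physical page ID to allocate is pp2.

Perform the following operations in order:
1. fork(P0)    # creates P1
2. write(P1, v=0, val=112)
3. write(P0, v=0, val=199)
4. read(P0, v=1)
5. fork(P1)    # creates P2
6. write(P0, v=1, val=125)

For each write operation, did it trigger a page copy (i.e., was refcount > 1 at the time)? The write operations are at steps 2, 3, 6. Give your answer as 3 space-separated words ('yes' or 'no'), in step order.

Op 1: fork(P0) -> P1. 2 ppages; refcounts: pp0:2 pp1:2
Op 2: write(P1, v0, 112). refcount(pp0)=2>1 -> COPY to pp2. 3 ppages; refcounts: pp0:1 pp1:2 pp2:1
Op 3: write(P0, v0, 199). refcount(pp0)=1 -> write in place. 3 ppages; refcounts: pp0:1 pp1:2 pp2:1
Op 4: read(P0, v1) -> 23. No state change.
Op 5: fork(P1) -> P2. 3 ppages; refcounts: pp0:1 pp1:3 pp2:2
Op 6: write(P0, v1, 125). refcount(pp1)=3>1 -> COPY to pp3. 4 ppages; refcounts: pp0:1 pp1:2 pp2:2 pp3:1

yes no yes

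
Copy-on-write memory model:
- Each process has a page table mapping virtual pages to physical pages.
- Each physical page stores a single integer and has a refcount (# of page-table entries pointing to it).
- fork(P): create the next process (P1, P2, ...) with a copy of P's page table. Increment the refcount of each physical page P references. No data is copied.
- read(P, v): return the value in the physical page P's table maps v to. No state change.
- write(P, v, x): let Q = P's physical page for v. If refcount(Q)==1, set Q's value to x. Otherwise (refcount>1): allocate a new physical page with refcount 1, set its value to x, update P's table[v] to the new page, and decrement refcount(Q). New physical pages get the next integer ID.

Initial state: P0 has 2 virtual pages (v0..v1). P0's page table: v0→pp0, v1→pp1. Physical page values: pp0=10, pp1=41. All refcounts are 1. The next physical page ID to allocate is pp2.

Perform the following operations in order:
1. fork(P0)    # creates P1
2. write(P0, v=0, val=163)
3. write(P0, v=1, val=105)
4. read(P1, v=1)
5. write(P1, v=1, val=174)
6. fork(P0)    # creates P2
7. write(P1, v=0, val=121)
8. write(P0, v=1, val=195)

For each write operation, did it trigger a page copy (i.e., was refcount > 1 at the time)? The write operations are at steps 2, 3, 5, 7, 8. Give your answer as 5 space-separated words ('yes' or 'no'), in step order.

Op 1: fork(P0) -> P1. 2 ppages; refcounts: pp0:2 pp1:2
Op 2: write(P0, v0, 163). refcount(pp0)=2>1 -> COPY to pp2. 3 ppages; refcounts: pp0:1 pp1:2 pp2:1
Op 3: write(P0, v1, 105). refcount(pp1)=2>1 -> COPY to pp3. 4 ppages; refcounts: pp0:1 pp1:1 pp2:1 pp3:1
Op 4: read(P1, v1) -> 41. No state change.
Op 5: write(P1, v1, 174). refcount(pp1)=1 -> write in place. 4 ppages; refcounts: pp0:1 pp1:1 pp2:1 pp3:1
Op 6: fork(P0) -> P2. 4 ppages; refcounts: pp0:1 pp1:1 pp2:2 pp3:2
Op 7: write(P1, v0, 121). refcount(pp0)=1 -> write in place. 4 ppages; refcounts: pp0:1 pp1:1 pp2:2 pp3:2
Op 8: write(P0, v1, 195). refcount(pp3)=2>1 -> COPY to pp4. 5 ppages; refcounts: pp0:1 pp1:1 pp2:2 pp3:1 pp4:1

yes yes no no yes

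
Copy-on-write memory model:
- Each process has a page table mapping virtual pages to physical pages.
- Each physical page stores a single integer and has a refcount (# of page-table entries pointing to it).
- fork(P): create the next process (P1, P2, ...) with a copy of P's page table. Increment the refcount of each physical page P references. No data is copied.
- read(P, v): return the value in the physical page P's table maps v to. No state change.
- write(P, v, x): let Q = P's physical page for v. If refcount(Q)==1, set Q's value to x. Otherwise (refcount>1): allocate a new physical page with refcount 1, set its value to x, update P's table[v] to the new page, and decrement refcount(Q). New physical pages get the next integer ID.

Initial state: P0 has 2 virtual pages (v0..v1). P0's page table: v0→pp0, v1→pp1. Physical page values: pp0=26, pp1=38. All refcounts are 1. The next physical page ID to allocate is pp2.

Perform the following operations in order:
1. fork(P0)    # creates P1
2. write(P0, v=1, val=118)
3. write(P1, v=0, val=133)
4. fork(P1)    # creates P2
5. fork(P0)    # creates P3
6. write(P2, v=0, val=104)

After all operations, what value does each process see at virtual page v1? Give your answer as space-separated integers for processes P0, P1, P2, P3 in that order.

Answer: 118 38 38 118

Derivation:
Op 1: fork(P0) -> P1. 2 ppages; refcounts: pp0:2 pp1:2
Op 2: write(P0, v1, 118). refcount(pp1)=2>1 -> COPY to pp2. 3 ppages; refcounts: pp0:2 pp1:1 pp2:1
Op 3: write(P1, v0, 133). refcount(pp0)=2>1 -> COPY to pp3. 4 ppages; refcounts: pp0:1 pp1:1 pp2:1 pp3:1
Op 4: fork(P1) -> P2. 4 ppages; refcounts: pp0:1 pp1:2 pp2:1 pp3:2
Op 5: fork(P0) -> P3. 4 ppages; refcounts: pp0:2 pp1:2 pp2:2 pp3:2
Op 6: write(P2, v0, 104). refcount(pp3)=2>1 -> COPY to pp4. 5 ppages; refcounts: pp0:2 pp1:2 pp2:2 pp3:1 pp4:1
P0: v1 -> pp2 = 118
P1: v1 -> pp1 = 38
P2: v1 -> pp1 = 38
P3: v1 -> pp2 = 118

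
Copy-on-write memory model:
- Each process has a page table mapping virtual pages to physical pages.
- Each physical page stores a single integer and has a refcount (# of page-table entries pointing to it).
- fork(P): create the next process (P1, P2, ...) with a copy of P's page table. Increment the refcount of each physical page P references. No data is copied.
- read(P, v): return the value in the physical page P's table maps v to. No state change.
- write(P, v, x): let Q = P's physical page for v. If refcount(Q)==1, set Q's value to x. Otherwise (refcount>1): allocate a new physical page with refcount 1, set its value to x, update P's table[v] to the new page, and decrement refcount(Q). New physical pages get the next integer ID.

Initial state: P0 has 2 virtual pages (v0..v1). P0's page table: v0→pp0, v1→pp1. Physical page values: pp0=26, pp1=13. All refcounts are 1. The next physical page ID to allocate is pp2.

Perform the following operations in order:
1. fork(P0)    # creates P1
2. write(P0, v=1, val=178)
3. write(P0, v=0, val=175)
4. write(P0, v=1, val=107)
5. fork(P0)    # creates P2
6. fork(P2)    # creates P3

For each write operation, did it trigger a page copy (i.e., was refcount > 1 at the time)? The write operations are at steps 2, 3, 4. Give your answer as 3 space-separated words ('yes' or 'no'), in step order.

Op 1: fork(P0) -> P1. 2 ppages; refcounts: pp0:2 pp1:2
Op 2: write(P0, v1, 178). refcount(pp1)=2>1 -> COPY to pp2. 3 ppages; refcounts: pp0:2 pp1:1 pp2:1
Op 3: write(P0, v0, 175). refcount(pp0)=2>1 -> COPY to pp3. 4 ppages; refcounts: pp0:1 pp1:1 pp2:1 pp3:1
Op 4: write(P0, v1, 107). refcount(pp2)=1 -> write in place. 4 ppages; refcounts: pp0:1 pp1:1 pp2:1 pp3:1
Op 5: fork(P0) -> P2. 4 ppages; refcounts: pp0:1 pp1:1 pp2:2 pp3:2
Op 6: fork(P2) -> P3. 4 ppages; refcounts: pp0:1 pp1:1 pp2:3 pp3:3

yes yes no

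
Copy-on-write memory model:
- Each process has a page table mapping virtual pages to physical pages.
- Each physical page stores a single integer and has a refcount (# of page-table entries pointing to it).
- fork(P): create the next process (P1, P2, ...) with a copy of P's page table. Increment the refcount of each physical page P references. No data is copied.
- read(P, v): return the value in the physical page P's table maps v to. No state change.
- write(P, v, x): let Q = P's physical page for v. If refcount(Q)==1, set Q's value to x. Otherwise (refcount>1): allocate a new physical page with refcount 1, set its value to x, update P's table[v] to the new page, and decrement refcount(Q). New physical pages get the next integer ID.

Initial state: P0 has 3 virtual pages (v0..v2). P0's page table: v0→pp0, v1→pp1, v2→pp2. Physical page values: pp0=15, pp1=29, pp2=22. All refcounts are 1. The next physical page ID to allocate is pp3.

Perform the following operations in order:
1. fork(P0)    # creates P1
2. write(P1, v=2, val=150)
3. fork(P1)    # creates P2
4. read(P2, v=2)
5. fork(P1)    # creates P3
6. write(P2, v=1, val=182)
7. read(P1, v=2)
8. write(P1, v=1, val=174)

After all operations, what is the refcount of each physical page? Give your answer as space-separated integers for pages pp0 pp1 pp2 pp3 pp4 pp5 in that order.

Op 1: fork(P0) -> P1. 3 ppages; refcounts: pp0:2 pp1:2 pp2:2
Op 2: write(P1, v2, 150). refcount(pp2)=2>1 -> COPY to pp3. 4 ppages; refcounts: pp0:2 pp1:2 pp2:1 pp3:1
Op 3: fork(P1) -> P2. 4 ppages; refcounts: pp0:3 pp1:3 pp2:1 pp3:2
Op 4: read(P2, v2) -> 150. No state change.
Op 5: fork(P1) -> P3. 4 ppages; refcounts: pp0:4 pp1:4 pp2:1 pp3:3
Op 6: write(P2, v1, 182). refcount(pp1)=4>1 -> COPY to pp4. 5 ppages; refcounts: pp0:4 pp1:3 pp2:1 pp3:3 pp4:1
Op 7: read(P1, v2) -> 150. No state change.
Op 8: write(P1, v1, 174). refcount(pp1)=3>1 -> COPY to pp5. 6 ppages; refcounts: pp0:4 pp1:2 pp2:1 pp3:3 pp4:1 pp5:1

Answer: 4 2 1 3 1 1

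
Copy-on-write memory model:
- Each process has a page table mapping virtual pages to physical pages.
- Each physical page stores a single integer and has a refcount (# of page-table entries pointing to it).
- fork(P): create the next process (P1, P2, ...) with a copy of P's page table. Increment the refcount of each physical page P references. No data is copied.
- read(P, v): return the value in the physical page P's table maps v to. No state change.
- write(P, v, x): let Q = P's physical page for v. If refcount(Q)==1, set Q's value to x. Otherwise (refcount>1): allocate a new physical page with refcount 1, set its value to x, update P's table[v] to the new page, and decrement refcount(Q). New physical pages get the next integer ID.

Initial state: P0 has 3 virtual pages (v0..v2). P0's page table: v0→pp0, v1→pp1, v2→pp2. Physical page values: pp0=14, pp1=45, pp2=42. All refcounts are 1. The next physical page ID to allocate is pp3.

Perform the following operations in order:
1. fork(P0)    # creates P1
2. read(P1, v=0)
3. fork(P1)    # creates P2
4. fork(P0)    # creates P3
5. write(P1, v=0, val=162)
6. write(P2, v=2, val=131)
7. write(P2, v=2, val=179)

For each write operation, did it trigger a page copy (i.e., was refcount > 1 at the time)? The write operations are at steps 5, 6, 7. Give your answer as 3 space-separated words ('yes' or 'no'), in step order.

Op 1: fork(P0) -> P1. 3 ppages; refcounts: pp0:2 pp1:2 pp2:2
Op 2: read(P1, v0) -> 14. No state change.
Op 3: fork(P1) -> P2. 3 ppages; refcounts: pp0:3 pp1:3 pp2:3
Op 4: fork(P0) -> P3. 3 ppages; refcounts: pp0:4 pp1:4 pp2:4
Op 5: write(P1, v0, 162). refcount(pp0)=4>1 -> COPY to pp3. 4 ppages; refcounts: pp0:3 pp1:4 pp2:4 pp3:1
Op 6: write(P2, v2, 131). refcount(pp2)=4>1 -> COPY to pp4. 5 ppages; refcounts: pp0:3 pp1:4 pp2:3 pp3:1 pp4:1
Op 7: write(P2, v2, 179). refcount(pp4)=1 -> write in place. 5 ppages; refcounts: pp0:3 pp1:4 pp2:3 pp3:1 pp4:1

yes yes no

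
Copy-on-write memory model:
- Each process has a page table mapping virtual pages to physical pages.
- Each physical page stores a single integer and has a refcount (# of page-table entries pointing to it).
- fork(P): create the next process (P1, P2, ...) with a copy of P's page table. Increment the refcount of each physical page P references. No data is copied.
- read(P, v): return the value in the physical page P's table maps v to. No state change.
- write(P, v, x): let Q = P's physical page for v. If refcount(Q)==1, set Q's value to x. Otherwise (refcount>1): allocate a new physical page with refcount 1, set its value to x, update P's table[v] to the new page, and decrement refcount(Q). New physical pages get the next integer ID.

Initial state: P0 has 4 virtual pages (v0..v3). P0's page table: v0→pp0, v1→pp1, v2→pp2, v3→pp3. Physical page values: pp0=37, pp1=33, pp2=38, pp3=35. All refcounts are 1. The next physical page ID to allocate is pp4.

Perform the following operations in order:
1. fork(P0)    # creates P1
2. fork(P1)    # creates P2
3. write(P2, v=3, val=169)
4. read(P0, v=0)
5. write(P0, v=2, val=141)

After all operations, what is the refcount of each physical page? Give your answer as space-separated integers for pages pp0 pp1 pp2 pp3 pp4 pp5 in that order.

Answer: 3 3 2 2 1 1

Derivation:
Op 1: fork(P0) -> P1. 4 ppages; refcounts: pp0:2 pp1:2 pp2:2 pp3:2
Op 2: fork(P1) -> P2. 4 ppages; refcounts: pp0:3 pp1:3 pp2:3 pp3:3
Op 3: write(P2, v3, 169). refcount(pp3)=3>1 -> COPY to pp4. 5 ppages; refcounts: pp0:3 pp1:3 pp2:3 pp3:2 pp4:1
Op 4: read(P0, v0) -> 37. No state change.
Op 5: write(P0, v2, 141). refcount(pp2)=3>1 -> COPY to pp5. 6 ppages; refcounts: pp0:3 pp1:3 pp2:2 pp3:2 pp4:1 pp5:1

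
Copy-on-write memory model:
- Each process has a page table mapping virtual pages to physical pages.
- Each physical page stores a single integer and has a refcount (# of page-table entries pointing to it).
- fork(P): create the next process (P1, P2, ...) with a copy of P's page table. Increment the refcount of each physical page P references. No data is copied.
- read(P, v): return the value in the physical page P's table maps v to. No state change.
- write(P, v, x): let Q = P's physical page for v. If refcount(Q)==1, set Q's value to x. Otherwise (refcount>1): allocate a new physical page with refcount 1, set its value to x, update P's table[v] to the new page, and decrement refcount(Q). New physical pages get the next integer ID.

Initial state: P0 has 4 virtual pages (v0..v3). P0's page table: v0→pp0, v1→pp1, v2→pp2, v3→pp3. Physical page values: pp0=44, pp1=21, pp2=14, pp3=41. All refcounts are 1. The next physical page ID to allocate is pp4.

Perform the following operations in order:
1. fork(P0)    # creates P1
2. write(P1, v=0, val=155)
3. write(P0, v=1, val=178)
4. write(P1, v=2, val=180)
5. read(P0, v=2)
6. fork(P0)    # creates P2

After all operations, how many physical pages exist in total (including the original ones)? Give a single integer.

Op 1: fork(P0) -> P1. 4 ppages; refcounts: pp0:2 pp1:2 pp2:2 pp3:2
Op 2: write(P1, v0, 155). refcount(pp0)=2>1 -> COPY to pp4. 5 ppages; refcounts: pp0:1 pp1:2 pp2:2 pp3:2 pp4:1
Op 3: write(P0, v1, 178). refcount(pp1)=2>1 -> COPY to pp5. 6 ppages; refcounts: pp0:1 pp1:1 pp2:2 pp3:2 pp4:1 pp5:1
Op 4: write(P1, v2, 180). refcount(pp2)=2>1 -> COPY to pp6. 7 ppages; refcounts: pp0:1 pp1:1 pp2:1 pp3:2 pp4:1 pp5:1 pp6:1
Op 5: read(P0, v2) -> 14. No state change.
Op 6: fork(P0) -> P2. 7 ppages; refcounts: pp0:2 pp1:1 pp2:2 pp3:3 pp4:1 pp5:2 pp6:1

Answer: 7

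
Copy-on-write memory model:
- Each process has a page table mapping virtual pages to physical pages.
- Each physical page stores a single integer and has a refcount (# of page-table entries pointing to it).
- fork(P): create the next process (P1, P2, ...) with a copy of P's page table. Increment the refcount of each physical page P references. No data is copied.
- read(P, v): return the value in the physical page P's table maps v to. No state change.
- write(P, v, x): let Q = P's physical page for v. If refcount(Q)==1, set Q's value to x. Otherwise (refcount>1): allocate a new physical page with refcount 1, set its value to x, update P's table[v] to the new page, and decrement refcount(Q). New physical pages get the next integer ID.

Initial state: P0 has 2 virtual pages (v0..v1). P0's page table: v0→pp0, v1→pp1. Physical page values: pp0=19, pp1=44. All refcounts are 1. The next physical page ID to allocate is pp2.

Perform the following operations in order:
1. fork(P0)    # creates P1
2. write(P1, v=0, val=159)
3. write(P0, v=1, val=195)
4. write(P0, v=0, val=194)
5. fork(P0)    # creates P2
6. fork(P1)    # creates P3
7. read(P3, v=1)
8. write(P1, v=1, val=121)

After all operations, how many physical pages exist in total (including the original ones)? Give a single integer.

Answer: 5

Derivation:
Op 1: fork(P0) -> P1. 2 ppages; refcounts: pp0:2 pp1:2
Op 2: write(P1, v0, 159). refcount(pp0)=2>1 -> COPY to pp2. 3 ppages; refcounts: pp0:1 pp1:2 pp2:1
Op 3: write(P0, v1, 195). refcount(pp1)=2>1 -> COPY to pp3. 4 ppages; refcounts: pp0:1 pp1:1 pp2:1 pp3:1
Op 4: write(P0, v0, 194). refcount(pp0)=1 -> write in place. 4 ppages; refcounts: pp0:1 pp1:1 pp2:1 pp3:1
Op 5: fork(P0) -> P2. 4 ppages; refcounts: pp0:2 pp1:1 pp2:1 pp3:2
Op 6: fork(P1) -> P3. 4 ppages; refcounts: pp0:2 pp1:2 pp2:2 pp3:2
Op 7: read(P3, v1) -> 44. No state change.
Op 8: write(P1, v1, 121). refcount(pp1)=2>1 -> COPY to pp4. 5 ppages; refcounts: pp0:2 pp1:1 pp2:2 pp3:2 pp4:1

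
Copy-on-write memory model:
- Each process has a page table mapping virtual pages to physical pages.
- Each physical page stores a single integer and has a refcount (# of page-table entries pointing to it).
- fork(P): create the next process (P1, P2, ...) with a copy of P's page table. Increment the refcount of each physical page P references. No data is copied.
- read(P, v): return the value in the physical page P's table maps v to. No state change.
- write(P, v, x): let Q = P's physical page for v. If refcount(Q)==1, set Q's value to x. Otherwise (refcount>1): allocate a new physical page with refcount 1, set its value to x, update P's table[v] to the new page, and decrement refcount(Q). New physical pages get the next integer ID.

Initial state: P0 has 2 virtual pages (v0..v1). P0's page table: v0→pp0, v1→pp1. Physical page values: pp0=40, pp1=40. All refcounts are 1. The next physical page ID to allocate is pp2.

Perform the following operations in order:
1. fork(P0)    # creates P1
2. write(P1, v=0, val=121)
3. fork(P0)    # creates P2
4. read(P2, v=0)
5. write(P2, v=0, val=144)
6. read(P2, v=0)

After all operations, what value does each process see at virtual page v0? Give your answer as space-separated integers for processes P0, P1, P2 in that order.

Op 1: fork(P0) -> P1. 2 ppages; refcounts: pp0:2 pp1:2
Op 2: write(P1, v0, 121). refcount(pp0)=2>1 -> COPY to pp2. 3 ppages; refcounts: pp0:1 pp1:2 pp2:1
Op 3: fork(P0) -> P2. 3 ppages; refcounts: pp0:2 pp1:3 pp2:1
Op 4: read(P2, v0) -> 40. No state change.
Op 5: write(P2, v0, 144). refcount(pp0)=2>1 -> COPY to pp3. 4 ppages; refcounts: pp0:1 pp1:3 pp2:1 pp3:1
Op 6: read(P2, v0) -> 144. No state change.
P0: v0 -> pp0 = 40
P1: v0 -> pp2 = 121
P2: v0 -> pp3 = 144

Answer: 40 121 144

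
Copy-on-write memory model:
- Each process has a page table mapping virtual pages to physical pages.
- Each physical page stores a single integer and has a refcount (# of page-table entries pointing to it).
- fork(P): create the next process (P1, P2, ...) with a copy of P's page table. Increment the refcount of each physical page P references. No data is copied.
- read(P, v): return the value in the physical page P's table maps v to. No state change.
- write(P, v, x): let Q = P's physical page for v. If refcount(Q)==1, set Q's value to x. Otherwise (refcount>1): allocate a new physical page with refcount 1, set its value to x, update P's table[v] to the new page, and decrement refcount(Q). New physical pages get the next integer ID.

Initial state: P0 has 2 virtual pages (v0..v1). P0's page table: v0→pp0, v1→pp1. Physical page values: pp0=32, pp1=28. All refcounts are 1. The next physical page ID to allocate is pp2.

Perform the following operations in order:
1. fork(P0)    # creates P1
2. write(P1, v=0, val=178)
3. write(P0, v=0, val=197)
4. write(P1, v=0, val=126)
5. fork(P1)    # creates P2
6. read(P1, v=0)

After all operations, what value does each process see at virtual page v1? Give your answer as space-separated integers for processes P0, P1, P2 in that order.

Op 1: fork(P0) -> P1. 2 ppages; refcounts: pp0:2 pp1:2
Op 2: write(P1, v0, 178). refcount(pp0)=2>1 -> COPY to pp2. 3 ppages; refcounts: pp0:1 pp1:2 pp2:1
Op 3: write(P0, v0, 197). refcount(pp0)=1 -> write in place. 3 ppages; refcounts: pp0:1 pp1:2 pp2:1
Op 4: write(P1, v0, 126). refcount(pp2)=1 -> write in place. 3 ppages; refcounts: pp0:1 pp1:2 pp2:1
Op 5: fork(P1) -> P2. 3 ppages; refcounts: pp0:1 pp1:3 pp2:2
Op 6: read(P1, v0) -> 126. No state change.
P0: v1 -> pp1 = 28
P1: v1 -> pp1 = 28
P2: v1 -> pp1 = 28

Answer: 28 28 28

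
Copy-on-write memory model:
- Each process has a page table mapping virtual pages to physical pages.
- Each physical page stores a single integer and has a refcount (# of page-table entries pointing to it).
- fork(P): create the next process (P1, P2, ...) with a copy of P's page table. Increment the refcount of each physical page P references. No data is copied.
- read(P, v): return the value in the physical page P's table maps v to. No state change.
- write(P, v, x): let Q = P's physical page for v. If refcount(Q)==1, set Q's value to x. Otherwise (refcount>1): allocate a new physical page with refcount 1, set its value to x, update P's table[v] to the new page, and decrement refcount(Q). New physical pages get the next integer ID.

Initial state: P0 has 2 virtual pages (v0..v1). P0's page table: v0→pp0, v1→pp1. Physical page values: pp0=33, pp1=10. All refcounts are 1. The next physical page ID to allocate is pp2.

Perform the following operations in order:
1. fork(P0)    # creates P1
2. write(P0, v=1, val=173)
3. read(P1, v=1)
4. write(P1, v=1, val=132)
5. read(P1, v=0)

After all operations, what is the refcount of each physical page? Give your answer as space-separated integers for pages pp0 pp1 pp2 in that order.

Op 1: fork(P0) -> P1. 2 ppages; refcounts: pp0:2 pp1:2
Op 2: write(P0, v1, 173). refcount(pp1)=2>1 -> COPY to pp2. 3 ppages; refcounts: pp0:2 pp1:1 pp2:1
Op 3: read(P1, v1) -> 10. No state change.
Op 4: write(P1, v1, 132). refcount(pp1)=1 -> write in place. 3 ppages; refcounts: pp0:2 pp1:1 pp2:1
Op 5: read(P1, v0) -> 33. No state change.

Answer: 2 1 1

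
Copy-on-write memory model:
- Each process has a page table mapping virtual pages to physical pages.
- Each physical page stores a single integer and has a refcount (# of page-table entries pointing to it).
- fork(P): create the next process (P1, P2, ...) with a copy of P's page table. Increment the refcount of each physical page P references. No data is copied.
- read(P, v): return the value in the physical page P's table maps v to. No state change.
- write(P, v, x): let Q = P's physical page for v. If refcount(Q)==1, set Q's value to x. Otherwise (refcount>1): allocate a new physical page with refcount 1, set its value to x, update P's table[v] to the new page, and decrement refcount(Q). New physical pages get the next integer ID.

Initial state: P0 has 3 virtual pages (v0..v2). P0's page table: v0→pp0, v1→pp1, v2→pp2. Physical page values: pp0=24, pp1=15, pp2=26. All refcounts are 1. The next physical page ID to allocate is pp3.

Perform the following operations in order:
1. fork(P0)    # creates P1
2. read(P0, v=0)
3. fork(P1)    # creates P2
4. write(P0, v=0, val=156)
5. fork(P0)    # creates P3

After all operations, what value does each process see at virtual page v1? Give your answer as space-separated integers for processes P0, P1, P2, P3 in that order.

Op 1: fork(P0) -> P1. 3 ppages; refcounts: pp0:2 pp1:2 pp2:2
Op 2: read(P0, v0) -> 24. No state change.
Op 3: fork(P1) -> P2. 3 ppages; refcounts: pp0:3 pp1:3 pp2:3
Op 4: write(P0, v0, 156). refcount(pp0)=3>1 -> COPY to pp3. 4 ppages; refcounts: pp0:2 pp1:3 pp2:3 pp3:1
Op 5: fork(P0) -> P3. 4 ppages; refcounts: pp0:2 pp1:4 pp2:4 pp3:2
P0: v1 -> pp1 = 15
P1: v1 -> pp1 = 15
P2: v1 -> pp1 = 15
P3: v1 -> pp1 = 15

Answer: 15 15 15 15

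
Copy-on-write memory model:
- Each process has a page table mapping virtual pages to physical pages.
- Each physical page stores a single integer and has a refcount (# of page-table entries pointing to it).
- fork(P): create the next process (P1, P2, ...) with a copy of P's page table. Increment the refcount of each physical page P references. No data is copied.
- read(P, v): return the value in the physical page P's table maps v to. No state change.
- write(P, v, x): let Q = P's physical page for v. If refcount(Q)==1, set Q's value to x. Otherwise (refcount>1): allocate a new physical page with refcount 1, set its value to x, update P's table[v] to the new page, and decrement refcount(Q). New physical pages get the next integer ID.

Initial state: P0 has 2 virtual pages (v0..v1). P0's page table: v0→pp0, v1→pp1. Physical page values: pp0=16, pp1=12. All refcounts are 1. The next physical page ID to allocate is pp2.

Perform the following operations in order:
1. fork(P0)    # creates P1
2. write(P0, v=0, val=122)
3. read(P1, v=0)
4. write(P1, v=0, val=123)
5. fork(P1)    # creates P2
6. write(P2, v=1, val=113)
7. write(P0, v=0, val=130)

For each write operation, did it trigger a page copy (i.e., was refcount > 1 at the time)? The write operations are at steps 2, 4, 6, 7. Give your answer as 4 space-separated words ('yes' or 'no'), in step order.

Op 1: fork(P0) -> P1. 2 ppages; refcounts: pp0:2 pp1:2
Op 2: write(P0, v0, 122). refcount(pp0)=2>1 -> COPY to pp2. 3 ppages; refcounts: pp0:1 pp1:2 pp2:1
Op 3: read(P1, v0) -> 16. No state change.
Op 4: write(P1, v0, 123). refcount(pp0)=1 -> write in place. 3 ppages; refcounts: pp0:1 pp1:2 pp2:1
Op 5: fork(P1) -> P2. 3 ppages; refcounts: pp0:2 pp1:3 pp2:1
Op 6: write(P2, v1, 113). refcount(pp1)=3>1 -> COPY to pp3. 4 ppages; refcounts: pp0:2 pp1:2 pp2:1 pp3:1
Op 7: write(P0, v0, 130). refcount(pp2)=1 -> write in place. 4 ppages; refcounts: pp0:2 pp1:2 pp2:1 pp3:1

yes no yes no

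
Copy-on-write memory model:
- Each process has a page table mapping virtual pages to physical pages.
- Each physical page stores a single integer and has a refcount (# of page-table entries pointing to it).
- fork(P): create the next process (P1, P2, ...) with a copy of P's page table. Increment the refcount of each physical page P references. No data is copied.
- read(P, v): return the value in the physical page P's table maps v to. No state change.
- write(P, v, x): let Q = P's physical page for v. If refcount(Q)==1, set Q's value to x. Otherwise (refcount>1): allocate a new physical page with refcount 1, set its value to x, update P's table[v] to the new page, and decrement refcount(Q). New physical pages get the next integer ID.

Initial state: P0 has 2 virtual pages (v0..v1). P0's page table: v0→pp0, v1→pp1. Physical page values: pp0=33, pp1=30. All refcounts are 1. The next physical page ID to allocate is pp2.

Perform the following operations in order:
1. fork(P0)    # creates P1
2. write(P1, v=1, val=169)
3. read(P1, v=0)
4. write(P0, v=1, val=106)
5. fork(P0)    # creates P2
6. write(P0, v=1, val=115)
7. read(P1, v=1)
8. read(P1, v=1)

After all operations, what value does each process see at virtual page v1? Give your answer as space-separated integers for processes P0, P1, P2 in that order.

Op 1: fork(P0) -> P1. 2 ppages; refcounts: pp0:2 pp1:2
Op 2: write(P1, v1, 169). refcount(pp1)=2>1 -> COPY to pp2. 3 ppages; refcounts: pp0:2 pp1:1 pp2:1
Op 3: read(P1, v0) -> 33. No state change.
Op 4: write(P0, v1, 106). refcount(pp1)=1 -> write in place. 3 ppages; refcounts: pp0:2 pp1:1 pp2:1
Op 5: fork(P0) -> P2. 3 ppages; refcounts: pp0:3 pp1:2 pp2:1
Op 6: write(P0, v1, 115). refcount(pp1)=2>1 -> COPY to pp3. 4 ppages; refcounts: pp0:3 pp1:1 pp2:1 pp3:1
Op 7: read(P1, v1) -> 169. No state change.
Op 8: read(P1, v1) -> 169. No state change.
P0: v1 -> pp3 = 115
P1: v1 -> pp2 = 169
P2: v1 -> pp1 = 106

Answer: 115 169 106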